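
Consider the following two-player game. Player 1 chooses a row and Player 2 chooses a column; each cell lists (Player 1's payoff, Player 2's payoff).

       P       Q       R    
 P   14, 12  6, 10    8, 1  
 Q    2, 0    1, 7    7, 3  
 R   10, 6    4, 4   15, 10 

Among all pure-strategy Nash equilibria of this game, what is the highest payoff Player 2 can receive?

Both P is a pure NE (Player 1: 14 ≥ 10; Player 2: 12 ≥ 10). Player 2 gets 12.
Both R is a pure NE (Player 1: 15 ≥ 8; Player 2: 10 ≥ 6). Player 2 gets 10.
Every other cell has a profitable deviation for at least one player. Highest of {12, 10} is 12.

12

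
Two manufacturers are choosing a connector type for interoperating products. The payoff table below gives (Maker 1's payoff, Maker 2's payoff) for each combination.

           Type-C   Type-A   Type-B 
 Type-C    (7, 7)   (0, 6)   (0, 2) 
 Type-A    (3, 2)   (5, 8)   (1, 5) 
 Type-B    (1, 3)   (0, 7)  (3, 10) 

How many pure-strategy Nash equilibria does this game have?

3

Both Type-C: Maker 1 gets 7 (best alternative 3); Maker 2 gets 7 (best alternative 6). Neither deviates — NE.
Both Type-A: Maker 1 gets 5 (best alternative 0); Maker 2 gets 8 (best alternative 5). Neither deviates — NE.
Both Type-B: Maker 1 gets 3 (best alternative 1); Maker 2 gets 10 (best alternative 7). Neither deviates — NE.
(Type-C, Type-B) is not a NE: Maker 1 would switch to Type-B (3 > 0).
No other cell survives both best-response checks, so there are 3 pure NE.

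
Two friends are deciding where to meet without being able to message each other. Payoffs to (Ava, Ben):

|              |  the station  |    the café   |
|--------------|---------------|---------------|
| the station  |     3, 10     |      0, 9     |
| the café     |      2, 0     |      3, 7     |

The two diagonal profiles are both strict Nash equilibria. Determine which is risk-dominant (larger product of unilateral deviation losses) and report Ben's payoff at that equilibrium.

At both the station: Ava loses 3 − 2 = 1 by deviating; Ben loses 10 − 9 = 1. Product = 1·1 = 1.
At both the café: Ava loses 3 − 0 = 3 by deviating; Ben loses 7 − 0 = 7. Product = 3·7 = 21.
21 > 1, so both the café is risk-dominant. Ben's payoff there is 7.

7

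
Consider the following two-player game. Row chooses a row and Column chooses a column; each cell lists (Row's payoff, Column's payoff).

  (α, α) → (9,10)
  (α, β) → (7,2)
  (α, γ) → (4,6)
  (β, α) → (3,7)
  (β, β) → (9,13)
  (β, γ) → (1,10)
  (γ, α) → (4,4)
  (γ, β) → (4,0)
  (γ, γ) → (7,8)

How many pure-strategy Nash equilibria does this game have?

Both α: Row gets 9 (best alternative 4); Column gets 10 (best alternative 6). Neither deviates — NE.
Both β: Row gets 9 (best alternative 7); Column gets 13 (best alternative 10). Neither deviates — NE.
Both γ: Row gets 7 (best alternative 4); Column gets 8 (best alternative 4). Neither deviates — NE.
(α, γ) is not a NE: Row would switch to γ (7 > 4).
No other cell survives both best-response checks, so there are 3 pure NE.

3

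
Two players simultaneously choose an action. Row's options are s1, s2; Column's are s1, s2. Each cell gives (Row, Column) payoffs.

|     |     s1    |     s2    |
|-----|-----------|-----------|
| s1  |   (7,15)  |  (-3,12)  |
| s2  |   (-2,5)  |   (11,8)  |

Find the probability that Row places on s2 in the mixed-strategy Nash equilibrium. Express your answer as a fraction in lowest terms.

1/2

Row's mix p on s1 must make Column indifferent between s1 and s2.
Column's payoff from s1: 15p + 5(1−p). From s2: 12p + 8(1−p).
Set equal: 3p = 3(1−p) → p = 3/6 = 1/2.
Probability on s2 is 1 − 1/2 = 1/2.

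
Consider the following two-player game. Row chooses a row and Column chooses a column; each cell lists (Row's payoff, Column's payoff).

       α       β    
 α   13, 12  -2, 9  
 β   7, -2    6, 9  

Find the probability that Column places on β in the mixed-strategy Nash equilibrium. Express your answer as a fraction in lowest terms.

3/7

Column's mix q on α must make Row indifferent between α and β.
Row's payoff from α: 13q + (-2)(1−q). From β: 7q + 6(1−q).
Set equal: 6q = 8(1−q) → q = 8/14 = 4/7.
Probability on β is 1 − 4/7 = 3/7.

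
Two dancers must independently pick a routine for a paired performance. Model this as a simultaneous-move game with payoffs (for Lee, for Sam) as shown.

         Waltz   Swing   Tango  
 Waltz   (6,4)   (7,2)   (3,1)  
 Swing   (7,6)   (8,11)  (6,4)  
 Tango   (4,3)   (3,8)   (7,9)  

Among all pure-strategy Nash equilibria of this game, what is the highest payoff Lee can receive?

Both Swing is a pure NE (Lee: 8 ≥ 7; Sam: 11 ≥ 6). Lee gets 8.
Both Tango is a pure NE (Lee: 7 ≥ 6; Sam: 9 ≥ 8). Lee gets 7.
Every other cell has a profitable deviation for at least one player. Highest of {8, 7} is 8.

8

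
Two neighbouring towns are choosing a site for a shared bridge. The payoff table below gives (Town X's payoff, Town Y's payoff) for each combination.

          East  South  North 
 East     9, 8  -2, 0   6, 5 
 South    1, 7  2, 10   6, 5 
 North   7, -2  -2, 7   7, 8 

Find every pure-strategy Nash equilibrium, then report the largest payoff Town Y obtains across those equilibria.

10

Both East is a pure NE (Town X: 9 ≥ 7; Town Y: 8 ≥ 5). Town Y gets 8.
Both South is a pure NE (Town X: 2 ≥ -2; Town Y: 10 ≥ 7). Town Y gets 10.
Both North is a pure NE (Town X: 7 ≥ 6; Town Y: 8 ≥ 7). Town Y gets 8.
Every other cell has a profitable deviation for at least one player. Highest of {8, 10, 8} is 10.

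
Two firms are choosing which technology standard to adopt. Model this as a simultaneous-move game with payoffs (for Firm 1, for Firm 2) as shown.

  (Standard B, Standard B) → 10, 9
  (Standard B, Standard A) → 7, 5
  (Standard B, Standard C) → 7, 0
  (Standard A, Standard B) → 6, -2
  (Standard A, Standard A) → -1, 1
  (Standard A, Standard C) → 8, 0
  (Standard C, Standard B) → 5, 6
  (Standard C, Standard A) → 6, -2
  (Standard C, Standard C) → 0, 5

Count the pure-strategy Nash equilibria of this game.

1

Both Standard B: Firm 1 gets 10 (best alternative 6); Firm 2 gets 9 (best alternative 5). Neither deviates — NE.
Both Standard A is not a NE: Firm 1 would switch to Standard B (7 > -1).
No other cell survives both best-response checks, so there is 1 pure NE.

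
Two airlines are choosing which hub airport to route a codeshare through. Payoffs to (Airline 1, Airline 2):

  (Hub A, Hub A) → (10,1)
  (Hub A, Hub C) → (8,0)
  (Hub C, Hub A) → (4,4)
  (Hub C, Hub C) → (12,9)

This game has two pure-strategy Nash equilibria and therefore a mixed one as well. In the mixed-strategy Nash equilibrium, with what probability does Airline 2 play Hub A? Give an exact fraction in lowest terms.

2/5

Airline 2's mix q on Hub A must make Airline 1 indifferent between Hub A and Hub C.
Airline 1's payoff from Hub A: 10q + 8(1−q). From Hub C: 4q + 12(1−q).
Set equal: 6q = 4(1−q) → q = 4/10 = 2/5.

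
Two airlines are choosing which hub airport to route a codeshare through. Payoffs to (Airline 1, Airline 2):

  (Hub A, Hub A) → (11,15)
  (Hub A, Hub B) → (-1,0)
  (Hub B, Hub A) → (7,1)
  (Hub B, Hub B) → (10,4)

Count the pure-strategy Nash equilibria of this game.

Both Hub A: Airline 1 gets 11 (best alternative 7); Airline 2 gets 15 (best alternative 0). Neither deviates — NE.
Both Hub B: Airline 1 gets 10 (best alternative -1); Airline 2 gets 4 (best alternative 1). Neither deviates — NE.
(Hub A, Hub B) is not a NE: Airline 1 would switch to Hub B (10 > -1).
No other cell survives both best-response checks, so there are 2 pure NE.

2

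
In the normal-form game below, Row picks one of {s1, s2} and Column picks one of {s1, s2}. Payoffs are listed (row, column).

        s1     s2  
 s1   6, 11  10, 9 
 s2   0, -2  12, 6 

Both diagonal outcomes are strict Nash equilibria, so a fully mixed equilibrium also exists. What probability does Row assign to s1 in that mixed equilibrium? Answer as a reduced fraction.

4/5

Row's mix p on s1 must make Column indifferent between s1 and s2.
Column's payoff from s1: 11p + (-2)(1−p). From s2: 9p + 6(1−p).
Set equal: 2p = 8(1−p) → p = 8/10 = 4/5.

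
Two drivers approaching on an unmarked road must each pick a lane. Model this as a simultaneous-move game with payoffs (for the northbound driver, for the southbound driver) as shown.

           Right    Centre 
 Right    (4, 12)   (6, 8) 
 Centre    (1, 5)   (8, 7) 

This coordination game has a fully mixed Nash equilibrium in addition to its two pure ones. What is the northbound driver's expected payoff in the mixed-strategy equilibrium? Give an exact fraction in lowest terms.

26/5

The southbound driver mixes with probability q on Right, chosen so the northbound driver is indifferent: 4q + 6(1−q) = 1q + 8(1−q) gives q = 2/5.
The northbound driver's expected payoff (from either row, since indifferent) is 4·2/5 + 6·3/5 = 26/5.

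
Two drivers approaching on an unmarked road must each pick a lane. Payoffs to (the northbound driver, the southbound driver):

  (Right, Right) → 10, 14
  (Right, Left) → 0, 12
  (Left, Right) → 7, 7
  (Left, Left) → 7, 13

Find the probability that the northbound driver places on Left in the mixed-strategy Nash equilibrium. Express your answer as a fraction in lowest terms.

The northbound driver's mix p on Right must make the southbound driver indifferent between Right and Left.
The southbound driver's payoff from Right: 14p + 7(1−p). From Left: 12p + 13(1−p).
Set equal: 2p = 6(1−p) → p = 6/8 = 3/4.
Probability on Left is 1 − 3/4 = 1/4.

1/4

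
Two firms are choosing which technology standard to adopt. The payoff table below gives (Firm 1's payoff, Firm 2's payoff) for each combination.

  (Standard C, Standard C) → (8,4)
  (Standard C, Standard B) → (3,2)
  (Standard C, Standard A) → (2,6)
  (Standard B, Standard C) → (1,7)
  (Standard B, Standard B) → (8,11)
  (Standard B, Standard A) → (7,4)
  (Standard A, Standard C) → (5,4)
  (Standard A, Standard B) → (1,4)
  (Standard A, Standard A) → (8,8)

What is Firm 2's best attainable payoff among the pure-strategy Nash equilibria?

11

Both Standard B is a pure NE (Firm 1: 8 ≥ 3; Firm 2: 11 ≥ 7). Firm 2 gets 11.
Both Standard A is a pure NE (Firm 1: 8 ≥ 7; Firm 2: 8 ≥ 4). Firm 2 gets 8.
Every other cell has a profitable deviation for at least one player. Highest of {11, 8} is 11.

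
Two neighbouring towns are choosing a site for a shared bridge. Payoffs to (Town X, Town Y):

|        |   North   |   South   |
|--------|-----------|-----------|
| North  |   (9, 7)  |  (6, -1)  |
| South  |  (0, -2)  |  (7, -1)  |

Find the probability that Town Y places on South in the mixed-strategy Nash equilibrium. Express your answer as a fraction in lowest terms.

9/10

Town Y's mix q on North must make Town X indifferent between North and South.
Town X's payoff from North: 9q + 6(1−q). From South: 0q + 7(1−q).
Set equal: 9q = 1(1−q) → q = 1/10.
Probability on South is 1 − 1/10 = 9/10.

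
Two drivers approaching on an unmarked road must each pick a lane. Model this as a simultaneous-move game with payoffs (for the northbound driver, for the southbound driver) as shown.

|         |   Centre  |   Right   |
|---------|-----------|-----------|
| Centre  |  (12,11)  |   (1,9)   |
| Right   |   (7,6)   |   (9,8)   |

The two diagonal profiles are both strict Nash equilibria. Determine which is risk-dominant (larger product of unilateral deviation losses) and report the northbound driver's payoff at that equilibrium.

At both Centre: the northbound driver loses 12 − 7 = 5 by deviating; the southbound driver loses 11 − 9 = 2. Product = 5·2 = 10.
At both Right: the northbound driver loses 9 − 1 = 8 by deviating; the southbound driver loses 8 − 6 = 2. Product = 8·2 = 16.
16 > 10, so both Right is risk-dominant. The northbound driver's payoff there is 9.

9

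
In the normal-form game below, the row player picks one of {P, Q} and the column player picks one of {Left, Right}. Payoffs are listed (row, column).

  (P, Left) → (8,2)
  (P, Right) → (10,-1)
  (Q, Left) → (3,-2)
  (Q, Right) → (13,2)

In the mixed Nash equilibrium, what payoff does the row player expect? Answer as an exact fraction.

The column player mixes with probability q on Left, chosen so the row player is indifferent: 8q + 10(1−q) = 3q + 13(1−q) gives q = 3/8.
The row player's expected payoff (from either row, since indifferent) is 8·3/8 + 10·5/8 = 37/4.

37/4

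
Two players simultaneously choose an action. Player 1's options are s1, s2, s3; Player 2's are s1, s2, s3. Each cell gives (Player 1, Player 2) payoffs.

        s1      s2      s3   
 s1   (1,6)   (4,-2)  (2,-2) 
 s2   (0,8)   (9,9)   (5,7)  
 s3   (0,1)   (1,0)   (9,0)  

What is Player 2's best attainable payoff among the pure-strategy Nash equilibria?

Both s1 is a pure NE (Player 1: 1 ≥ 0; Player 2: 6 ≥ -2). Player 2 gets 6.
Both s2 is a pure NE (Player 1: 9 ≥ 4; Player 2: 9 ≥ 8). Player 2 gets 9.
Every other cell has a profitable deviation for at least one player. Highest of {6, 9} is 9.

9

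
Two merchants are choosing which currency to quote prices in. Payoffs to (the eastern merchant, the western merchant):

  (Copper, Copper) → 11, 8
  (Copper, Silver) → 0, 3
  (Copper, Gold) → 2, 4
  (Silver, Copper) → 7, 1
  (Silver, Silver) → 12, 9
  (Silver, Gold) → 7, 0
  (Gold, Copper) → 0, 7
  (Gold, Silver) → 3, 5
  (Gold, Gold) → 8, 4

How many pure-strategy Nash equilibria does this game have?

2

Both Copper: the eastern merchant gets 11 (best alternative 7); the western merchant gets 8 (best alternative 4). Neither deviates — NE.
Both Silver: the eastern merchant gets 12 (best alternative 3); the western merchant gets 9 (best alternative 1). Neither deviates — NE.
Both Gold is not a NE: the western merchant would switch to Copper (7 > 4).
No other cell survives both best-response checks, so there are 2 pure NE.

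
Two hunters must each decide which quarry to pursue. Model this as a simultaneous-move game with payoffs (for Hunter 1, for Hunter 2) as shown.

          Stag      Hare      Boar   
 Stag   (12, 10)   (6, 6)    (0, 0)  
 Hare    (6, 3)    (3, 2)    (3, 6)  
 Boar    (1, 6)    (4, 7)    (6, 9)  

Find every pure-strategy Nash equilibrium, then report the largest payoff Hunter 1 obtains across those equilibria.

12

Both Stag is a pure NE (Hunter 1: 12 ≥ 6; Hunter 2: 10 ≥ 6). Hunter 1 gets 12.
Both Boar is a pure NE (Hunter 1: 6 ≥ 3; Hunter 2: 9 ≥ 7). Hunter 1 gets 6.
Every other cell has a profitable deviation for at least one player. Highest of {12, 6} is 12.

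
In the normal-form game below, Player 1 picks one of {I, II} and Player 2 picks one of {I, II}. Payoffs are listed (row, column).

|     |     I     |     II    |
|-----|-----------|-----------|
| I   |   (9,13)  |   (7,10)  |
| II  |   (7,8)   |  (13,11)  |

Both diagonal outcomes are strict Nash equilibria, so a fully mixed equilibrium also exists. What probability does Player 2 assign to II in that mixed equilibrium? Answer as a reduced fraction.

Player 2's mix q on I must make Player 1 indifferent between I and II.
Player 1's payoff from I: 9q + 7(1−q). From II: 7q + 13(1−q).
Set equal: 2q = 6(1−q) → q = 6/8 = 3/4.
Probability on II is 1 − 3/4 = 1/4.

1/4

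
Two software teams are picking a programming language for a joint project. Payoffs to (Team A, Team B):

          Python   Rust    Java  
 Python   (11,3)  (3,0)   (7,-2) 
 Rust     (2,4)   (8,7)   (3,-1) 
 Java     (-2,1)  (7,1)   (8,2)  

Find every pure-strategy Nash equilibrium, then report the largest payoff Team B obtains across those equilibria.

7

Both Python is a pure NE (Team A: 11 ≥ 2; Team B: 3 ≥ 0). Team B gets 3.
Both Rust is a pure NE (Team A: 8 ≥ 7; Team B: 7 ≥ 4). Team B gets 7.
Both Java is a pure NE (Team A: 8 ≥ 7; Team B: 2 ≥ 1). Team B gets 2.
Every other cell has a profitable deviation for at least one player. Highest of {3, 7, 2} is 7.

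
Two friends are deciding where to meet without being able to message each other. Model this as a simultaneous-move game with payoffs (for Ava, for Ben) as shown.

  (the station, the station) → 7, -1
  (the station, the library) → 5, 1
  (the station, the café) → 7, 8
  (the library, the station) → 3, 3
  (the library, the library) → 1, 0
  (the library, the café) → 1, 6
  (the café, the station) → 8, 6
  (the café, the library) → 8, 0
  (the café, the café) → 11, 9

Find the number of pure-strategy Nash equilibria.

1

Both the café: Ava gets 11 (best alternative 7); Ben gets 9 (best alternative 6). Neither deviates — NE.
Both the library is not a NE: Ava would switch to the café (8 > 1).
No other cell survives both best-response checks, so there is 1 pure NE.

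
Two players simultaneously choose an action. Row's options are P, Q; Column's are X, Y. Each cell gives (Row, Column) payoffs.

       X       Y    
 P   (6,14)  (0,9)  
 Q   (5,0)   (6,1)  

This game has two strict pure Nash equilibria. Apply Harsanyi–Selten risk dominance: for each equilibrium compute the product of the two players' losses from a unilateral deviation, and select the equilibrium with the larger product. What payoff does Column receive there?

1

At (P, X): Row loses 6 − 5 = 1 by deviating; Column loses 14 − 9 = 5. Product = 1·5 = 5.
At (Q, Y): Row loses 6 − 0 = 6 by deviating; Column loses 1 − 0 = 1. Product = 6·1 = 6.
6 > 5, so (Q, Y) is risk-dominant. Column's payoff there is 1.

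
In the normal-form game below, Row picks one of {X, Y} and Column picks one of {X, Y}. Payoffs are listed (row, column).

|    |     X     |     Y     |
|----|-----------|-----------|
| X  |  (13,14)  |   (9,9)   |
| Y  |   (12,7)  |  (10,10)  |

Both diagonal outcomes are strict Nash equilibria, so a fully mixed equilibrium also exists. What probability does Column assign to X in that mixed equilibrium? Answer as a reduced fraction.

Column's mix q on X must make Row indifferent between X and Y.
Row's payoff from X: 13q + 9(1−q). From Y: 12q + 10(1−q).
Set equal: 1q = 1(1−q) → q = 1/2.

1/2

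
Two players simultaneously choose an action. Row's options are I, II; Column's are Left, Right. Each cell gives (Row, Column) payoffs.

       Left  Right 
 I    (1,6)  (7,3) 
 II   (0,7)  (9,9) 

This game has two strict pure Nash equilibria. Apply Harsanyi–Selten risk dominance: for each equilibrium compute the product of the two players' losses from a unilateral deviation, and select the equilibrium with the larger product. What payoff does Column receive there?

At (I, Left): Row loses 1 − 0 = 1 by deviating; Column loses 6 − 3 = 3. Product = 1·3 = 3.
At (II, Right): Row loses 9 − 7 = 2 by deviating; Column loses 9 − 7 = 2. Product = 2·2 = 4.
4 > 3, so (II, Right) is risk-dominant. Column's payoff there is 9.

9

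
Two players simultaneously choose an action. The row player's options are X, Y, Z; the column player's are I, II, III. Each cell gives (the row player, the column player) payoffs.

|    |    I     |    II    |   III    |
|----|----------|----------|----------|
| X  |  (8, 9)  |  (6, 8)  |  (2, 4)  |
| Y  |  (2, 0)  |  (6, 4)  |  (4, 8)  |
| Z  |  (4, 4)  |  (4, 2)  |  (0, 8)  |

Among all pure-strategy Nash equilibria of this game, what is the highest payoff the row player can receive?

(X, I) is a pure NE (the row player: 8 ≥ 4; the column player: 9 ≥ 8). The row player gets 8.
(Y, III) is a pure NE (the row player: 4 ≥ 2; the column player: 8 ≥ 4). The row player gets 4.
Every other cell has a profitable deviation for at least one player. Highest of {8, 4} is 8.

8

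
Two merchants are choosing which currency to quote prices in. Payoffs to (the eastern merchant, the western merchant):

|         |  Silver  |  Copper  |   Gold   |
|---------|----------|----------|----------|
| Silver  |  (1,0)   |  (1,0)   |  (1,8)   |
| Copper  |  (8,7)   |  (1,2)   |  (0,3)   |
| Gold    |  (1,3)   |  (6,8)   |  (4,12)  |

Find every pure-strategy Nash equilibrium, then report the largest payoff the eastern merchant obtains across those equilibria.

(Copper, Silver) is a pure NE (the eastern merchant: 8 ≥ 1; the western merchant: 7 ≥ 3). The eastern merchant gets 8.
Both Gold is a pure NE (the eastern merchant: 4 ≥ 1; the western merchant: 12 ≥ 8). The eastern merchant gets 4.
Every other cell has a profitable deviation for at least one player. Highest of {8, 4} is 8.

8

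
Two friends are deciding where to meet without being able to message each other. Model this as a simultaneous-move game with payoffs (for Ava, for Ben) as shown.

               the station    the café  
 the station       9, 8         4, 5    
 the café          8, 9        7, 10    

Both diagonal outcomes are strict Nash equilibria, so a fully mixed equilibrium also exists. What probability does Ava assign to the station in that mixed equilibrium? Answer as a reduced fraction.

Ava's mix p on the station must make Ben indifferent between the station and the café.
Ben's payoff from the station: 8p + 9(1−p). From the café: 5p + 10(1−p).
Set equal: 3p = 1(1−p) → p = 1/4.

1/4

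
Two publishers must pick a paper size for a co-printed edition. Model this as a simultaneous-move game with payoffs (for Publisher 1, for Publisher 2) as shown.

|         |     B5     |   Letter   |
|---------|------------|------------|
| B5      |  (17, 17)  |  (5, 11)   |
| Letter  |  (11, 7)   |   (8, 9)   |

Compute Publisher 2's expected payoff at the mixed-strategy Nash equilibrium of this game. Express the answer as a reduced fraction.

Publisher 1 mixes with probability p on B5, chosen so Publisher 2 is indifferent: 17p + 7(1−p) = 11p + 9(1−p) gives p = 1/4.
Publisher 2's expected payoff is 17·1/4 + 7·3/4 = 19/2.

19/2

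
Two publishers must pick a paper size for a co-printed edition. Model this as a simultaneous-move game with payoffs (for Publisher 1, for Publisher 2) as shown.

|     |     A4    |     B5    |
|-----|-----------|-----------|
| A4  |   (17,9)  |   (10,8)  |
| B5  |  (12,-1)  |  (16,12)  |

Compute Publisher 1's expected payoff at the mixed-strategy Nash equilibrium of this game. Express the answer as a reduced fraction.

152/11

Publisher 2 mixes with probability q on A4, chosen so Publisher 1 is indifferent: 17q + 10(1−q) = 12q + 16(1−q) gives q = 6/11.
Publisher 1's expected payoff (from either row, since indifferent) is 17·6/11 + 10·5/11 = 152/11.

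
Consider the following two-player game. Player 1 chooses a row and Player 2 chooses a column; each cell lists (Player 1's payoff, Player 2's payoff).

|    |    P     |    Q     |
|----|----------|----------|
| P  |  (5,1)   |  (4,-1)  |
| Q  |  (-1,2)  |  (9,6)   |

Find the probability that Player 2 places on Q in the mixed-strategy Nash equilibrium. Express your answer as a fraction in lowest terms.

6/11

Player 2's mix q on P must make Player 1 indifferent between P and Q.
Player 1's payoff from P: 5q + 4(1−q). From Q: (-1)q + 9(1−q).
Set equal: 6q = 5(1−q) → q = 5/11.
Probability on Q is 1 − 5/11 = 6/11.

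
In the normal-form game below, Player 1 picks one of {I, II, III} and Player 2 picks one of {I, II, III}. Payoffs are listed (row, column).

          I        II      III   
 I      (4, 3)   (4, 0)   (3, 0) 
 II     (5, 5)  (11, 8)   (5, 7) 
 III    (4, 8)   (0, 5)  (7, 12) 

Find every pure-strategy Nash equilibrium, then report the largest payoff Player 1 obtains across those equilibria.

Both II is a pure NE (Player 1: 11 ≥ 4; Player 2: 8 ≥ 7). Player 1 gets 11.
Both III is a pure NE (Player 1: 7 ≥ 5; Player 2: 12 ≥ 8). Player 1 gets 7.
Every other cell has a profitable deviation for at least one player. Highest of {11, 7} is 11.

11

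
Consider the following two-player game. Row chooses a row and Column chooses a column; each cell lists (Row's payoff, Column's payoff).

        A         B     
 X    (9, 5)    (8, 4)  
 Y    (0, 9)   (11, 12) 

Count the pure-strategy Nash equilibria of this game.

(X, A): Row gets 9 (best alternative 0); Column gets 5 (best alternative 4). Neither deviates — NE.
(Y, B): Row gets 11 (best alternative 8); Column gets 12 (best alternative 9). Neither deviates — NE.
(Y, A) is not a NE: Row would switch to X (9 > 0).
No other cell survives both best-response checks, so there are 2 pure NE.

2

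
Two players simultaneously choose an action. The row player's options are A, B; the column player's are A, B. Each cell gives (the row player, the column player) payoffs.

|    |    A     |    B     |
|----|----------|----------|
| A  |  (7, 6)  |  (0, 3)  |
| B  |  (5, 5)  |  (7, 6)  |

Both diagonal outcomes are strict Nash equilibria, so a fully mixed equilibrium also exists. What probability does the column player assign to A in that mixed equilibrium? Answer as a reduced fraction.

7/9

The column player's mix q on A must make the row player indifferent between A and B.
The row player's payoff from A: 7q + 0(1−q). From B: 5q + 7(1−q).
Set equal: 2q = 7(1−q) → q = 7/9.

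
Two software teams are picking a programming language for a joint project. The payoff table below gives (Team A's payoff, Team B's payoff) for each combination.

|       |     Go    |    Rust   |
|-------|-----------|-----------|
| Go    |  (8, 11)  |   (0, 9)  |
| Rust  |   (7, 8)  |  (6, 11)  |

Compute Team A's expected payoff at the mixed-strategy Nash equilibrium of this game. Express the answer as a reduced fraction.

48/7

Team B mixes with probability q on Go, chosen so Team A is indifferent: 8q + 0(1−q) = 7q + 6(1−q) gives q = 6/7.
Team A's expected payoff (from either row, since indifferent) is 8·6/7 + 0·1/7 = 48/7.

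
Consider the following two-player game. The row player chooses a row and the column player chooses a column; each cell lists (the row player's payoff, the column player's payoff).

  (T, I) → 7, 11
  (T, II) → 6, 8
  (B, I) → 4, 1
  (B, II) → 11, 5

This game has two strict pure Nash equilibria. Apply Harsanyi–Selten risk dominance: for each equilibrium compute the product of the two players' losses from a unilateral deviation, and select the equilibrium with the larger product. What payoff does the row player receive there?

11

At (T, I): the row player loses 7 − 4 = 3 by deviating; the column player loses 11 − 8 = 3. Product = 3·3 = 9.
At (B, II): the row player loses 11 − 6 = 5 by deviating; the column player loses 5 − 1 = 4. Product = 5·4 = 20.
20 > 9, so (B, II) is risk-dominant. The row player's payoff there is 11.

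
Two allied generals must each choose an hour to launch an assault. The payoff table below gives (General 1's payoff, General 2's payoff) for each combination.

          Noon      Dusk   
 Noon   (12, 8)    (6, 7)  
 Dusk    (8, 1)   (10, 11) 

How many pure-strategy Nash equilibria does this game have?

Both Noon: General 1 gets 12 (best alternative 8); General 2 gets 8 (best alternative 7). Neither deviates — NE.
Both Dusk: General 1 gets 10 (best alternative 6); General 2 gets 11 (best alternative 1). Neither deviates — NE.
(Dusk, Noon) is not a NE: General 1 would switch to Noon (12 > 8).
No other cell survives both best-response checks, so there are 2 pure NE.

2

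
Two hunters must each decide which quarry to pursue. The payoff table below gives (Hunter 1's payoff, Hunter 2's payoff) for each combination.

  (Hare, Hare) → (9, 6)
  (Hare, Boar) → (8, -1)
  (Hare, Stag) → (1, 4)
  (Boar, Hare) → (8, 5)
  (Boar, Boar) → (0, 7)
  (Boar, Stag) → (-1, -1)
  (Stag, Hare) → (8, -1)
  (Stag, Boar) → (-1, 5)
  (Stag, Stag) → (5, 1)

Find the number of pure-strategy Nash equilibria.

Both Hare: Hunter 1 gets 9 (best alternative 8); Hunter 2 gets 6 (best alternative 4). Neither deviates — NE.
Both Boar is not a NE: Hunter 1 would switch to Hare (8 > 0).
No other cell survives both best-response checks, so there is 1 pure NE.

1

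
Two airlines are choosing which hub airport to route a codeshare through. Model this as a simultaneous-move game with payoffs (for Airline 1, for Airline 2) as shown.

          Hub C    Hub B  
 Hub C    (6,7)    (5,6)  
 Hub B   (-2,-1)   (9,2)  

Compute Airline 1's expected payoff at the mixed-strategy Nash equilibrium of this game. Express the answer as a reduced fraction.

16/3

Airline 2 mixes with probability q on Hub C, chosen so Airline 1 is indifferent: 6q + 5(1−q) = (-2)q + 9(1−q) gives q = 1/3.
Airline 1's expected payoff (from either row, since indifferent) is 6·1/3 + 5·2/3 = 16/3.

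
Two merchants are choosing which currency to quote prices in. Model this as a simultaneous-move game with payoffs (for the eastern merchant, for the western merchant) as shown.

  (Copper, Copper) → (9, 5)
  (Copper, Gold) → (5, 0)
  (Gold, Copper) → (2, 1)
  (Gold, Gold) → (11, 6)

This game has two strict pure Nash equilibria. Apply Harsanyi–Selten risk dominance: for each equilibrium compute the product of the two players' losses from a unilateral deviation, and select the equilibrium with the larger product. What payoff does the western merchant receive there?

5

At both Copper: the eastern merchant loses 9 − 2 = 7 by deviating; the western merchant loses 5 − 0 = 5. Product = 7·5 = 35.
At both Gold: the eastern merchant loses 11 − 5 = 6 by deviating; the western merchant loses 6 − 1 = 5. Product = 6·5 = 30.
35 > 30, so both Copper is risk-dominant. The western merchant's payoff there is 5.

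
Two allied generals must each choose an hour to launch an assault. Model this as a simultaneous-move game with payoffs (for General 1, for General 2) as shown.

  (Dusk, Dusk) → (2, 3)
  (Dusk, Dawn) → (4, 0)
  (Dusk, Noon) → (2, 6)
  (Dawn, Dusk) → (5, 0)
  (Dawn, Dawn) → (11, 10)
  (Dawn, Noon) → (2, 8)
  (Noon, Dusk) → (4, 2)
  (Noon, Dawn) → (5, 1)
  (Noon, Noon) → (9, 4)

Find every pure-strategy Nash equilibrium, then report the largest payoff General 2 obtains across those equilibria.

Both Dawn is a pure NE (General 1: 11 ≥ 5; General 2: 10 ≥ 8). General 2 gets 10.
Both Noon is a pure NE (General 1: 9 ≥ 2; General 2: 4 ≥ 2). General 2 gets 4.
Every other cell has a profitable deviation for at least one player. Highest of {10, 4} is 10.

10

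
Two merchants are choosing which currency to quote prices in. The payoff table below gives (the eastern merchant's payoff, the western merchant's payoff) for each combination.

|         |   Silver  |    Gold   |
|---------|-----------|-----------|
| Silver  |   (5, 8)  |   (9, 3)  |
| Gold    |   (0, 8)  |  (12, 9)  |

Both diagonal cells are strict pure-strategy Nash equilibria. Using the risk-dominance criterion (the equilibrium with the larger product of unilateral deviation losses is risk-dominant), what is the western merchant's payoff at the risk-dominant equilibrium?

At both Silver: the eastern merchant loses 5 − 0 = 5 by deviating; the western merchant loses 8 − 3 = 5. Product = 5·5 = 25.
At both Gold: the eastern merchant loses 12 − 9 = 3 by deviating; the western merchant loses 9 − 8 = 1. Product = 3·1 = 3.
25 > 3, so both Silver is risk-dominant. The western merchant's payoff there is 8.

8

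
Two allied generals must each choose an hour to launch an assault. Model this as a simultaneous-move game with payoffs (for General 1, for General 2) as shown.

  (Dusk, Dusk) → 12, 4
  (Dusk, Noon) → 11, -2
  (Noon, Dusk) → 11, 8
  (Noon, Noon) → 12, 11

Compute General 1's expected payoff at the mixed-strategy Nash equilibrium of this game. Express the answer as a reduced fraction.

23/2

General 2 mixes with probability q on Dusk, chosen so General 1 is indifferent: 12q + 11(1−q) = 11q + 12(1−q) gives q = 1/2.
General 1's expected payoff (from either row, since indifferent) is 12·1/2 + 11·1/2 = 23/2.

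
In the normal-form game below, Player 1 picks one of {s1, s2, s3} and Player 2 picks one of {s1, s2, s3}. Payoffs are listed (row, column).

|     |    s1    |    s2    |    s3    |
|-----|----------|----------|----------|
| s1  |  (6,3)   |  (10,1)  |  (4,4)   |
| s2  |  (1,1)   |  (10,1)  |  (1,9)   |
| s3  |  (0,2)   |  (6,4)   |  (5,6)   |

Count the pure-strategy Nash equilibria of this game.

1

Both s3: Player 1 gets 5 (best alternative 4); Player 2 gets 6 (best alternative 4). Neither deviates — NE.
Both s2 is not a NE: Player 2 would switch to s3 (9 > 1).
No other cell survives both best-response checks, so there is 1 pure NE.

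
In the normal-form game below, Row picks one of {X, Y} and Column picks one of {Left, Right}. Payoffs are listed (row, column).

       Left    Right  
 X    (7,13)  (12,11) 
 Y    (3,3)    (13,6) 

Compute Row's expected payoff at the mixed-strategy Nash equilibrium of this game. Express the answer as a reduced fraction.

Column mixes with probability q on Left, chosen so Row is indifferent: 7q + 12(1−q) = 3q + 13(1−q) gives q = 1/5.
Row's expected payoff (from either row, since indifferent) is 7·1/5 + 12·4/5 = 11.

11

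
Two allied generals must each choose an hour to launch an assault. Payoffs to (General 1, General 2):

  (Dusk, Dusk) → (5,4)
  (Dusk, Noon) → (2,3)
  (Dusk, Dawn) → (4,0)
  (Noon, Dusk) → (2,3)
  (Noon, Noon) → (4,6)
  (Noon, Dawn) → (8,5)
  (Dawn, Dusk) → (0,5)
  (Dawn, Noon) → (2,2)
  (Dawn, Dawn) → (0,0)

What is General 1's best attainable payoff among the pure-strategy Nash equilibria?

Both Dusk is a pure NE (General 1: 5 ≥ 2; General 2: 4 ≥ 3). General 1 gets 5.
Both Noon is a pure NE (General 1: 4 ≥ 2; General 2: 6 ≥ 5). General 1 gets 4.
Every other cell has a profitable deviation for at least one player. Highest of {5, 4} is 5.

5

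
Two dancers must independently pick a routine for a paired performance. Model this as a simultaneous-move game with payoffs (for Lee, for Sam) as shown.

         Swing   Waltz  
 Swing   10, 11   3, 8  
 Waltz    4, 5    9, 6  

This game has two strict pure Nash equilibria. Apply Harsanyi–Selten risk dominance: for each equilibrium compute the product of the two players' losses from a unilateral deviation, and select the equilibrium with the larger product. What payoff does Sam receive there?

11

At both Swing: Lee loses 10 − 4 = 6 by deviating; Sam loses 11 − 8 = 3. Product = 6·3 = 18.
At both Waltz: Lee loses 9 − 3 = 6 by deviating; Sam loses 6 − 5 = 1. Product = 6·1 = 6.
18 > 6, so both Swing is risk-dominant. Sam's payoff there is 11.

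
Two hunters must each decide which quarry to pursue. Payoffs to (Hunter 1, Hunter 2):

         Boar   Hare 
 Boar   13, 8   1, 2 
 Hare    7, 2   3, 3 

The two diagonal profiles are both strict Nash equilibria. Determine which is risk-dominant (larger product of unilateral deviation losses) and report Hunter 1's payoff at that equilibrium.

13

At both Boar: Hunter 1 loses 13 − 7 = 6 by deviating; Hunter 2 loses 8 − 2 = 6. Product = 6·6 = 36.
At both Hare: Hunter 1 loses 3 − 1 = 2 by deviating; Hunter 2 loses 3 − 2 = 1. Product = 2·1 = 2.
36 > 2, so both Boar is risk-dominant. Hunter 1's payoff there is 13.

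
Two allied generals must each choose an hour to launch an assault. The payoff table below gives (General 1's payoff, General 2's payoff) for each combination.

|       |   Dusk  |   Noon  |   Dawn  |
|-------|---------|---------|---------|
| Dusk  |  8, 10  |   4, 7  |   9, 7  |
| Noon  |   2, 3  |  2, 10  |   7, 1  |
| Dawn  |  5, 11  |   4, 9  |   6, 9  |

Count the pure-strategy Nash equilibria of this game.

1

Both Dusk: General 1 gets 8 (best alternative 5); General 2 gets 10 (best alternative 7). Neither deviates — NE.
Both Noon is not a NE: General 1 would switch to Dusk (4 > 2).
No other cell survives both best-response checks, so there is 1 pure NE.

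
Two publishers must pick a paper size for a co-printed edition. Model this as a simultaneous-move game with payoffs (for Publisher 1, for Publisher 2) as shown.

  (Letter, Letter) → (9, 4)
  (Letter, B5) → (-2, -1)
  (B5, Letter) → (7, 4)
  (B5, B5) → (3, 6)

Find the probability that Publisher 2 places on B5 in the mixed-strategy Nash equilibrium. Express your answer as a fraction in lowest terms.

2/7

Publisher 2's mix q on Letter must make Publisher 1 indifferent between Letter and B5.
Publisher 1's payoff from Letter: 9q + (-2)(1−q). From B5: 7q + 3(1−q).
Set equal: 2q = 5(1−q) → q = 5/7.
Probability on B5 is 1 − 5/7 = 2/7.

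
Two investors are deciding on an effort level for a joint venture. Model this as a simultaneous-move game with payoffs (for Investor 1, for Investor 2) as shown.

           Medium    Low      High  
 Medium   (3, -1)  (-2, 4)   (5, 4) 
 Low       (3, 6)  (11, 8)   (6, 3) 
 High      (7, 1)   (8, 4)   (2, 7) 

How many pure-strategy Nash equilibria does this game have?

Both Low: Investor 1 gets 11 (best alternative 8); Investor 2 gets 8 (best alternative 6). Neither deviates — NE.
Both High is not a NE: Investor 1 would switch to Low (6 > 2).
No other cell survives both best-response checks, so there is 1 pure NE.

1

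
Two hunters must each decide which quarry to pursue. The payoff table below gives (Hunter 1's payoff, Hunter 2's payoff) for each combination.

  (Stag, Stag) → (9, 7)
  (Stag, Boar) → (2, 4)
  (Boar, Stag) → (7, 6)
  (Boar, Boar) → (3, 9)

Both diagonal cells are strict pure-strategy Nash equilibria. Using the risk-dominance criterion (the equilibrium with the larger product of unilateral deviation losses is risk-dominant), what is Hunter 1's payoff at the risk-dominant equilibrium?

At both Stag: Hunter 1 loses 9 − 7 = 2 by deviating; Hunter 2 loses 7 − 4 = 3. Product = 2·3 = 6.
At both Boar: Hunter 1 loses 3 − 2 = 1 by deviating; Hunter 2 loses 9 − 6 = 3. Product = 1·3 = 3.
6 > 3, so both Stag is risk-dominant. Hunter 1's payoff there is 9.

9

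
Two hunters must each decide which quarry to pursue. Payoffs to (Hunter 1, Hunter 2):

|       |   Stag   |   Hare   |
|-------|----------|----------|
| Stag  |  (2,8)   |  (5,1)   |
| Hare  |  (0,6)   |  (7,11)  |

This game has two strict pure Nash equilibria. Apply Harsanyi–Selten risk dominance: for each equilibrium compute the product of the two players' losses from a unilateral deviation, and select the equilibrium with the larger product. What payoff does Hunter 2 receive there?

At both Stag: Hunter 1 loses 2 − 0 = 2 by deviating; Hunter 2 loses 8 − 1 = 7. Product = 2·7 = 14.
At both Hare: Hunter 1 loses 7 − 5 = 2 by deviating; Hunter 2 loses 11 − 6 = 5. Product = 2·5 = 10.
14 > 10, so both Stag is risk-dominant. Hunter 2's payoff there is 8.

8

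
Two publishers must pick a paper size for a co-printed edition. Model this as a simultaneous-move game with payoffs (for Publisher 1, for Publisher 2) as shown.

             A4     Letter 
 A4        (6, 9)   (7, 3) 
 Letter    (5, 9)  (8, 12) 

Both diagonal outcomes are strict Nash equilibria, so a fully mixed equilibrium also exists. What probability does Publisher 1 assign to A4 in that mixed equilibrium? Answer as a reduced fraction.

Publisher 1's mix p on A4 must make Publisher 2 indifferent between A4 and Letter.
Publisher 2's payoff from A4: 9p + 9(1−p). From Letter: 3p + 12(1−p).
Set equal: 6p = 3(1−p) → p = 3/9 = 1/3.

1/3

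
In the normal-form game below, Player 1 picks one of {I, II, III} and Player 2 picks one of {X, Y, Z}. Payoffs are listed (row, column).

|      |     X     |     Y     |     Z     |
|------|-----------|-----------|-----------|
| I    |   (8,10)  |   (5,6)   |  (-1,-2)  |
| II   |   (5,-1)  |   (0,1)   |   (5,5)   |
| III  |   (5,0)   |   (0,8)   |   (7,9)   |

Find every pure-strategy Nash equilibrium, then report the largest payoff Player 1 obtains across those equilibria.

8

(I, X) is a pure NE (Player 1: 8 ≥ 5; Player 2: 10 ≥ 6). Player 1 gets 8.
(III, Z) is a pure NE (Player 1: 7 ≥ 5; Player 2: 9 ≥ 8). Player 1 gets 7.
Every other cell has a profitable deviation for at least one player. Highest of {8, 7} is 8.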